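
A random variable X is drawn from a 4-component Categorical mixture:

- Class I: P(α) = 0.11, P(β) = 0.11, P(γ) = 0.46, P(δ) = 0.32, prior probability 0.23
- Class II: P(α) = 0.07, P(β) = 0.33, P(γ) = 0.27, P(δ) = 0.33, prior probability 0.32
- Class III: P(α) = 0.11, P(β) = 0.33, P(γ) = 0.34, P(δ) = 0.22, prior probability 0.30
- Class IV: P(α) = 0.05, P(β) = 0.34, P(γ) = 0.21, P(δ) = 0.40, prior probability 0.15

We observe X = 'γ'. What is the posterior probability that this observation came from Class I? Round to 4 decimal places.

0.3248

Posterior ∝ prior × likelihood, so P(k | x) ∝ w_k f_k(x); normalise over all components.
Evaluate each component's likelihood at the observed value:
  f_I = 0.46
  f_II = 0.27
  f_III = 0.34
  f_IV = 0.21
Unnormalised posteriors:
  w_I·f_I = 0.23 × 0.46 = 0.1058
  w_II·f_II = 0.32 × 0.27 = 0.0864
  w_III·f_III = 0.30 × 0.34 = 0.102
  w_IV·f_IV = 0.15 × 0.21 = 0.0315
Normaliser: 0.1058 + 0.0864 + 0.102 + 0.0315 = 0.3257
P(Class I | data) ≈ 0.3248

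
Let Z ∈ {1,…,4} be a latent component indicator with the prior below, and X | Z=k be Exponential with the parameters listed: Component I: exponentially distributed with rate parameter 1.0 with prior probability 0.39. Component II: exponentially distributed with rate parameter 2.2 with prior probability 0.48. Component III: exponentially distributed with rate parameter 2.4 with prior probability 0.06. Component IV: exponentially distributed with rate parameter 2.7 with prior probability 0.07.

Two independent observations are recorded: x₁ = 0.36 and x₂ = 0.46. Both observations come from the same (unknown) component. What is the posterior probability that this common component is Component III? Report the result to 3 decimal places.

0.073

P(component k | x) = π_k·f_k(x) / marginal(x), where marginal(x) = Σ_j π_j·f_j(x).
Since both observations come from the same component, the likelihood for component k is f_k(x₁)·f_k(x₂).
  p_I = [0.697676] × [0.631284] = 0.440432
  p_II = [0.996464] × [0.799681] = 0.796853
  p_III = [1.01153] × [0.795701] = 0.80488
  p_IV = [1.02148] × [0.779776] = 0.796525
Multiply by the mixture weights:
  π_I·p_I = 0.39 × 0.440432 = 0.171768
  π_II·p_II = 0.48 × 0.796853 = 0.382489
  π_III·p_III = 0.06 × 0.80488 = 0.0482928
  π_IV·p_IV = 0.07 × 0.796525 = 0.0557568
Denominator: 0.171768 + 0.382489 + 0.0482928 + 0.0557568 = 0.658307
P(Component III | x₁, x₂) ≈ 0.073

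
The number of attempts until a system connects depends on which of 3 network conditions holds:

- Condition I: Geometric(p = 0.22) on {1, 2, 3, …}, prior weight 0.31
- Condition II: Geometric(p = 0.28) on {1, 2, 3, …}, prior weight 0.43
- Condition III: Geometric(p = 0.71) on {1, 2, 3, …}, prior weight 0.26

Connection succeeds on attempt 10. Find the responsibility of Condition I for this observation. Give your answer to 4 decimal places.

0.5378

Apply Bayes' rule: the posterior for each component is proportional to its prior times its likelihood at x.
Component likelihoods at x = 10:
  L_I = 0.22·(1−0.22)^9 = 0.22·0.106869 = 0.0235112
  L_II = 0.28·(1−0.28)^9 = 0.28·0.0519987 = 0.0145596
  L_III = 0.71·(1−0.71)^9 = 0.71·1.45071e-05 = 1.03001e-05
Weight by the priors:
  P(Z=I)·L_I = 0.31 × 0.0235112 = 0.00728846
  P(Z=II)·L_II = 0.43 × 0.0145596 = 0.00626064
  P(Z=III)·L_III = 0.26 × 1.03001e-05 = 2.67802e-06
Normaliser: 0.00728846 + 0.00626064 + 2.67802e-06 = 0.0135518
P(Condition I | x) = 0.00728846 / 0.0135518 ≈ 0.5378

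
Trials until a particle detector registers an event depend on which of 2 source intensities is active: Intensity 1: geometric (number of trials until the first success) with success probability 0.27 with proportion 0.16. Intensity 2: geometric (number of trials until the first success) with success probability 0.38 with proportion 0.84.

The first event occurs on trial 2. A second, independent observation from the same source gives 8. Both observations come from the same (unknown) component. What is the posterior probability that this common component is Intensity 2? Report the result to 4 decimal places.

0.7379

The responsibility of component k is π_k f_k(x) divided by Σ_j π_j f_j(x).
Since both observations come from the same component, the likelihood for component k is f_k(x₁)·f_k(x₂).
  f_1 = [0.27·(1−0.27)^1 = 0.27·0.73 = 0.1971] × [0.029828] = 0.00587909
  f_2 = [0.38·(1−0.38)^1 = 0.38·0.62 = 0.2356] × [0.0133821] = 0.00315283
Prior × likelihood for each component:
  π_1·f_1 = 0.16 × 0.00587909 = 0.000940655
  π_2·f_2 = 0.84 × 0.00315283 = 0.00264838
Evidence: 0.000940655 + 0.00264838 = 0.00358903
So the posterior for Intensity 2 is 0.00264838 / 0.00358903 ≈ 0.7379.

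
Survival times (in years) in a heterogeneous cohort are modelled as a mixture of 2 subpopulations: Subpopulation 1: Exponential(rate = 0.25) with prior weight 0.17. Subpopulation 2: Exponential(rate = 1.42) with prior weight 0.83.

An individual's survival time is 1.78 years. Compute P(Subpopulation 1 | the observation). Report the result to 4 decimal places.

0.2244

The responsibility of component k is π_k f_k(x) divided by Σ_j π_j f_j(x).
Component likelihoods at x = 1.78 years:
  p_1 = 0.160206
  p_2 = 0.113388
Unnormalised posteriors:
  π_1·p_1 = 0.17 × 0.160206 = 0.027235
  π_2·p_2 = 0.83 × 0.113388 = 0.0941117
Marginal: 0.027235 + 0.0941117 = 0.121347
So the posterior for Subpopulation 1 is 0.027235 / 0.121347 ≈ 0.2244.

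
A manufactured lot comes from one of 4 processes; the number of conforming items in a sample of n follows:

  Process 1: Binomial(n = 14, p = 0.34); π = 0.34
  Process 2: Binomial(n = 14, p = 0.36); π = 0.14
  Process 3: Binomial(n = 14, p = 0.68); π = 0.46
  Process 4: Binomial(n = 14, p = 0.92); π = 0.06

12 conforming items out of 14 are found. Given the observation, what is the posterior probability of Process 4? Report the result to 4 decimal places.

0.2344

By Bayes' theorem, P(k | x) = π_k f_k(x) / Σ_j π_j f_j(x).
Binomial probabilities:
  p_1 = 9.45968e-05
  p_2 = 0.000176617
  p_3 = 0.0910853
  p_4 = 0.214129
Multiply by the mixture weights:
  π_1·p_1 = 0.34 × 9.45968e-05 = 3.21629e-05
  π_2·p_2 = 0.14 × 0.000176617 = 2.47263e-05
  π_3·p_3 = 0.46 × 0.0910853 = 0.0418992
  π_4·p_4 = 0.06 × 0.214129 = 0.0128477
Normaliser: 3.21629e-05 + 2.47263e-05 + 0.0418992 + 0.0128477 = 0.0548039
P(Process 4 | 12 conforming items out of 14) = 0.0128477 / 0.0548039 ≈ 0.2344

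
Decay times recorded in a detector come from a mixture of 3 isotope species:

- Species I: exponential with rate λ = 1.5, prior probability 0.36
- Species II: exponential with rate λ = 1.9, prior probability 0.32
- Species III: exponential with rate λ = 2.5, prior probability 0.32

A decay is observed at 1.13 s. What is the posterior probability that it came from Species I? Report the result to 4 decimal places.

0.4556

Posterior ∝ prior × likelihood, so P(k | x) ∝ w_k f_k(x); normalise over all components.
Exponential densities:
  f_I = 1.5·e^(−1.5·1.13) = 1.5·e^(−1.6950) = 0.275399
  f_II = 1.9·e^(−1.9·1.13) = 1.9·e^(−2.1470) = 0.221985
  f_III = 2.5·e^(−2.5·1.13) = 2.5·e^(−2.8250) = 0.148272
Unnormalised posteriors:
  w_I·f_I = 0.36 × 0.275399 = 0.0991436
  w_II·f_II = 0.32 × 0.221985 = 0.0710352
  w_III·f_III = 0.32 × 0.148272 = 0.0474469
Sum: 0.0991436 + 0.0710352 + 0.0474469 = 0.217626
Responsibility of Species I: 0.0991436 / 0.217626 ≈ 0.4556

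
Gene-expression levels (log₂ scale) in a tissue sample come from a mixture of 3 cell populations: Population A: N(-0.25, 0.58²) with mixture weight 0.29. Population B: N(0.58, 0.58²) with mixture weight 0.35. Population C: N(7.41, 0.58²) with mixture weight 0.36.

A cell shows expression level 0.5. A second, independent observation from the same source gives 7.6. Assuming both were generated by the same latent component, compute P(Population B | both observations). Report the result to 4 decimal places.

0.0944

Posterior ∝ prior × likelihood, so P(k | x) ∝ w_k f_k(x); normalise over all components.
Since both observations come from the same component, the likelihood for component k is f_k(x₁)·f_k(x₂).
  L_A = [0.298117] × [1.14807e-40] = 3.42258e-41
  L_B = [0.68132] × [1.06373e-32] = 7.2474e-33
  L_C = [1.03737e-31] × [0.651898] = 6.76262e-32
Unnormalised posteriors:
  w_A·L_A = 0.29 × 3.42258e-41 = 9.9255e-42
  w_B·L_B = 0.35 × 7.2474e-33 = 2.53659e-33
  w_C·L_C = 0.36 × 6.76262e-32 = 2.43454e-32
Sum: 9.9255e-42 + 2.53659e-33 + 2.43454e-32 = 2.6882e-32
P(Population B | x₁, x₂) = 2.53659e-33 / 2.6882e-32 ≈ 0.0944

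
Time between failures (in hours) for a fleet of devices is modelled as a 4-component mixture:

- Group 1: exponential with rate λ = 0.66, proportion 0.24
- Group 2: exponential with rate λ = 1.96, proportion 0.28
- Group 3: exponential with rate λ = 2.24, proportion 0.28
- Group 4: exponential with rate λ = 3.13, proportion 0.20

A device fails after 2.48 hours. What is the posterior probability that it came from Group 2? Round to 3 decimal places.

By Bayes' theorem, P(k | x) = π_k f_k(x) / Σ_j π_j f_j(x).
Exponential densities:
  L_1 = 0.66·e^(−0.66·2.48) = 0.66·e^(−1.6368) = 0.128437
  L_2 = 1.96·e^(−1.96·2.48) = 1.96·e^(−4.8608) = 0.0151788
  L_3 = 2.24·e^(−2.24·2.48) = 2.24·e^(−5.5552) = 0.00866274
  L_4 = 3.13·e^(−3.13·2.48) = 3.13·e^(−7.7624) = 0.00133161
Prior × likelihood for each component:
  π_1·L_1 = 0.24 × 0.128437 = 0.0308249
  π_2·L_2 = 0.28 × 0.0151788 = 0.00425006
  π_3·L_3 = 0.28 × 0.00866274 = 0.00242557
  π_4·L_4 = 0.20 × 0.00133161 = 0.000266322
Sum: 0.0308249 + 0.00425006 + 0.00242557 + 0.000266322 = 0.0377669
Responsibility of Group 2: 0.00425006 / 0.0377669 ≈ 0.113

0.113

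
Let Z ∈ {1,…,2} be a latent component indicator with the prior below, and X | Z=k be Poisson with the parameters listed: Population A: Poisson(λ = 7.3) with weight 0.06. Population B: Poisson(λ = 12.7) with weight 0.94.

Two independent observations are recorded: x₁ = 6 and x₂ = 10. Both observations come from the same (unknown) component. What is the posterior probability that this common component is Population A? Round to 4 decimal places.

By Bayes' theorem, P(k | x) = π_k f_k(x) / Σ_j π_j f_j(x).
Since both observations come from the same component, the likelihood for component k is f_k(x₁)·f_k(x₂).
  p_A = [e^(−7.3)·7.3^6/6! = 0.141989] × [0.0800048] = 0.0113598
  p_B = [e^(−12.7)·12.7^6/6! = 0.0177807] × [0.0917771] = 0.00163186
Multiply by the mixture weights:
  π_A·p_A = 0.06 × 0.0113598 = 0.000681588
  π_B·p_B = 0.94 × 0.00163186 = 0.00153395
Denominator: 0.000681588 + 0.00153395 = 0.00221554
Responsibility of Population A: 0.000681588 / 0.00221554 ≈ 0.3076

0.3076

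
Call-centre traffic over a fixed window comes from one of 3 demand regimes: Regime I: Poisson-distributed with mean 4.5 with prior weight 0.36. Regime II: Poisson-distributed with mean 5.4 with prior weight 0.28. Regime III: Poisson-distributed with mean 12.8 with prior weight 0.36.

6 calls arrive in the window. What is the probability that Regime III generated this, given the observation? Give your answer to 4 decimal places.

By Bayes' theorem, P(k | x) = π_k f_k(x) / Σ_j π_j f_j(x).
Evaluate each component's likelihood at the observed value:
  L_I = e^(−4.5)·4.5^6/6! = 0.12812
  L_II = e^(−5.4)·5.4^6/6! = 0.155539
  L_III = e^(−12.8)·12.8^6/6! = 0.0168639
Prior × likelihood for each component:
  π_I·L_I = 0.36 × 0.12812 = 0.0461233
  π_II·L_II = 0.28 × 0.155539 = 0.043551
  π_III·L_III = 0.36 × 0.0168639 = 0.006071
Denominator: 0.0461233 + 0.043551 + 0.006071 = 0.0957452
P(Regime III | the observation) ≈ 0.0634

0.0634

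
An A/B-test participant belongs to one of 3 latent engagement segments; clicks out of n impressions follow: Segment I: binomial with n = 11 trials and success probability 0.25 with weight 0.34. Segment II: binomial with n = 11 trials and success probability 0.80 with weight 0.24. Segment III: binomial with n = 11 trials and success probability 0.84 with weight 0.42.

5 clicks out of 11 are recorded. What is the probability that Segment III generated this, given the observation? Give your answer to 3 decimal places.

The responsibility of component k is π_k f_k(x) divided by Σ_j π_j f_j(x).
Binomial probabilities:
  L_I = 0.0802989
  L_II = 0.00968884
  L_III = 0.00324159
Weight by the priors:
  π_I·L_I = 0.34 × 0.0802989 = 0.0273016
  π_II·L_II = 0.24 × 0.00968884 = 0.00232532
  π_III·L_III = 0.42 × 0.00324159 = 0.00136147
Denominator: 0.0273016 + 0.00232532 + 0.00136147 = 0.0309884
P(Segment III | data) ≈ 0.044

0.044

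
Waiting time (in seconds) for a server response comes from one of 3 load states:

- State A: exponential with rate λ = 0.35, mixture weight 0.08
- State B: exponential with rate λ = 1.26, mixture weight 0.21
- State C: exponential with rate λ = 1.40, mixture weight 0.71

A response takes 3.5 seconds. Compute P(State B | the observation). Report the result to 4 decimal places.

0.1707

The responsibility of component k is w_k f_k(x) divided by Σ_j w_j f_j(x).
Component likelihoods at x = 3.5 seconds:
  p_A = 0.102815
  p_B = 0.0153155
  p_C = 0.0104252
Multiply by the mixture weights:
  w_A·p_A = 0.08 × 0.102815 = 0.00822522
  w_B·p_B = 0.21 × 0.0153155 = 0.00321626
  w_C·p_C = 0.71 × 0.0104252 = 0.0074019
Evidence: 0.00822522 + 0.00321626 + 0.0074019 = 0.0188434
Responsibility of State B: 0.00321626 / 0.0188434 ≈ 0.1707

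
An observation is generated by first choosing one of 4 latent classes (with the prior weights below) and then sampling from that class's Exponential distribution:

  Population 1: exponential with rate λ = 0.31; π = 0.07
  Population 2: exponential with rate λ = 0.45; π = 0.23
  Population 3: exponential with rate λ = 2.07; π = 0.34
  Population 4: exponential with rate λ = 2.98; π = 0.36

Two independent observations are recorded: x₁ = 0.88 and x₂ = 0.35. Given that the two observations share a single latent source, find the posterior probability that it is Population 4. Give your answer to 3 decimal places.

0.360

Posterior ∝ prior × likelihood, so P(k | x) ∝ π_k f_k(x); normalise over all components.
Since both observations come from the same component, the likelihood for component k is f_k(x₁)·f_k(x₂).
  f_1 = [0.31·e^(−0.31·0.88) = 0.31·e^(−0.2728) = 0.235986] × [0.278125] = 0.0656337
  f_2 = [0.45·e^(−0.45·0.88) = 0.45·e^(−0.3960) = 0.302853] × [0.384425] = 0.116424
  f_3 = [2.07·e^(−2.07·0.88) = 2.07·e^(−1.8216) = 0.334857] × [1.00305] = 0.33588
  f_4 = [2.98·e^(−2.98·0.88) = 2.98·e^(−2.6224) = 0.216432] × [1.05014] = 0.227284
Unnormalised posteriors:
  π_1·f_1 = 0.07 × 0.0656337 = 0.00459436
  π_2·f_2 = 0.23 × 0.116424 = 0.0267776
  π_3·f_3 = 0.34 × 0.33588 = 0.114199
  π_4·f_4 = 0.36 × 0.227284 = 0.0818224
Normaliser: 0.00459436 + 0.0267776 + 0.114199 + 0.0818224 = 0.227393
P(Population 4 | data) ≈ 0.360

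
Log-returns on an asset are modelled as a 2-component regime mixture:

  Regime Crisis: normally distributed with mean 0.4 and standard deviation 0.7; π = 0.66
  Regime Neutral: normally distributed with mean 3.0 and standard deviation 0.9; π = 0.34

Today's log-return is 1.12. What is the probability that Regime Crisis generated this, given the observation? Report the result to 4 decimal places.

The responsibility of component k is w_k f_k(x) divided by Σ_j w_j f_j(x).
Normal densities:
  L_Crisis = (1/(0.7·√(2π)))·exp(−(1.12−0.4)²/(2·0.7²)) = 0.569918·exp(-0.52898) = 0.335799
  L_Neutral = (1/(0.9·√(2π)))·exp(−(1.12−3.0)²/(2·0.9²)) = 0.443269·exp(-2.18173) = 0.0500213
Weight by the priors:
  w_Crisis·L_Crisis = 0.66 × 0.335799 = 0.221627
  w_Neutral·L_Neutral = 0.34 × 0.0500213 = 0.0170072
Denominator: 0.221627 + 0.0170072 = 0.238634
So the posterior for Regime Crisis is 0.221627 / 0.238634 ≈ 0.9287.

0.9287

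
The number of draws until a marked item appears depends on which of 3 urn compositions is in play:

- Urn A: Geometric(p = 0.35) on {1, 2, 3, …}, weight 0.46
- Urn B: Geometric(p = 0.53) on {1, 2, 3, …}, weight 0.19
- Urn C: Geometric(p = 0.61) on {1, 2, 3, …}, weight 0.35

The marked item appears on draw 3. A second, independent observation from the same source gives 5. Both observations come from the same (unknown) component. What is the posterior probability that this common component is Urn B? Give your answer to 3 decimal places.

0.109

Apply Bayes' rule: the posterior for each component is proportional to its prior times its likelihood at x.
Since both observations come from the same component, the likelihood for component k is f_k(x₁)·f_k(x₂).
  p_A = [0.147875] × [0.0624772] = 0.00923881
  p_B = [0.117077] × [0.0258623] = 0.00302788
  p_C = [0.092781] × [0.014112] = 0.00130932
Unnormalised posteriors:
  w_A·p_A = 0.46 × 0.00923881 = 0.00424985
  w_B·p_B = 0.19 × 0.00302788 = 0.000575298
  w_C·p_C = 0.35 × 0.00130932 = 0.000458264
Sum: 0.00424985 + 0.000575298 + 0.000458264 = 0.00528342
Responsibility of Urn B: 0.000575298 / 0.00528342 ≈ 0.109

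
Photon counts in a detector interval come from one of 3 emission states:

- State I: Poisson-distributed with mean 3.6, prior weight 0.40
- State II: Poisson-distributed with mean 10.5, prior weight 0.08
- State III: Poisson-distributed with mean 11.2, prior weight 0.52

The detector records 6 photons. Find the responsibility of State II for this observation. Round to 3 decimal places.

0.072

Apply Bayes' rule: the posterior for each component is proportional to its prior times its likelihood at x.
Component likelihoods at x = 6 photons:
  p_I = 0.0826081
  p_II = 0.051252
  p_III = 0.0374867
Unnormalised posteriors:
  π_I·p_I = 0.40 × 0.0826081 = 0.0330432
  π_II·p_II = 0.08 × 0.051252 = 0.00410016
  π_III·p_III = 0.52 × 0.0374867 = 0.0194931
Evidence: 0.0330432 + 0.00410016 + 0.0194931 = 0.0566365
P(State II | x) = 0.00410016 / 0.0566365 ≈ 0.072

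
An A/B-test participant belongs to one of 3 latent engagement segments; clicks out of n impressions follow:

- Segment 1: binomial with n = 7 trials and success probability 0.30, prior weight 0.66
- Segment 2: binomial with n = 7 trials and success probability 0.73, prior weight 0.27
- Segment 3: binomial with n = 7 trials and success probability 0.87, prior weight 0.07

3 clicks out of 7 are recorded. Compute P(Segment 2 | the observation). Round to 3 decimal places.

Apply Bayes' rule: the posterior for each component is proportional to its prior times its likelihood at x.
Evaluate each component's likelihood at the observed value:
  L_1 = 0.226894
  L_2 = 0.0723589
  L_3 = 0.00658263
Unnormalised posteriors:
  π_1·L_1 = 0.66 × 0.226894 = 0.14975
  π_2·L_2 = 0.27 × 0.0723589 = 0.0195369
  π_3·L_3 = 0.07 × 0.00658263 = 0.000460784
Normaliser: 0.14975 + 0.0195369 + 0.000460784 = 0.169748
Responsibility of Segment 2: 0.0195369 / 0.169748 ≈ 0.115

0.115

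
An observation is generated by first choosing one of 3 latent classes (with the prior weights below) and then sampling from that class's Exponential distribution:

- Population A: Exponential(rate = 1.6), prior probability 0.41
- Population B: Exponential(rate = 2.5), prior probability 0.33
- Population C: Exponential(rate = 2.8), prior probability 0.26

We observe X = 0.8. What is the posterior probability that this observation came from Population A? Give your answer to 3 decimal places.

By Bayes' theorem, P(k | x) = π_k f_k(x) / Σ_j π_j f_j(x).
Exponential densities:
  f_A = 1.6·e^(−1.6·0.8) = 1.6·e^(−1.2800) = 0.44486
  f_B = 2.5·e^(−2.5·0.8) = 2.5·e^(−2.0000) = 0.338338
  f_C = 2.8·e^(−2.8·0.8) = 2.8·e^(−2.2400) = 0.298084
Multiply by the mixture weights:
  π_A·f_A = 0.41 × 0.44486 = 0.182392
  π_B·f_B = 0.33 × 0.338338 = 0.111652
  π_C·f_C = 0.26 × 0.298084 = 0.0775018
Marginal: 0.182392 + 0.111652 + 0.0775018 = 0.371546
P(Population A | x) = 0.182392 / 0.371546 ≈ 0.491

0.491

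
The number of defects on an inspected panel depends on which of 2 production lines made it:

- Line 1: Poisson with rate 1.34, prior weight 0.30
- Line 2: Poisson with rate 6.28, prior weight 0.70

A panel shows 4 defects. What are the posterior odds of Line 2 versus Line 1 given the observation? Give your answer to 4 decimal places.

8.0534

Only the two components matter; the odds are (w_i f_i(x)) / (w_j f_j(x)).
Evaluate each component's likelihood at the observed value:
  L_1 = 0.0351766
  L_2 = 0.121411
Odds = (0.70/0.30) × (0.121411/0.0351766) = 2.33333 × 3.45147 ≈ 8.0534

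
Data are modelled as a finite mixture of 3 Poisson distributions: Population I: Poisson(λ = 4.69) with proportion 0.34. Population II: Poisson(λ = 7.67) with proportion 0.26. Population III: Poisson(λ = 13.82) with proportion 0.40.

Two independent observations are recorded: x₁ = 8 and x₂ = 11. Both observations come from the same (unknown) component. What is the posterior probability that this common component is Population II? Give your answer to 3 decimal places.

0.645

Apply Bayes' rule: the posterior for each component is proportional to its prior times its likelihood at x.
Since both observations come from the same component, the likelihood for component k is f_k(x₁)·f_k(x₂).
  p_I = [e^(−4.69)·4.69^8/8! = 0.0533361] × [0.00555782] = 0.000296432
  p_II = [e^(−7.67)·7.67^8/8! = 0.138613] × [0.0631764] = 0.00875706
  p_III = [e^(−13.82)·13.82^8/8! = 0.0328544] × [0.0875957] = 0.00287791
Unnormalised posteriors:
  w_I·p_I = 0.34 × 0.000296432 = 0.000100787
  w_II·p_II = 0.26 × 0.00875706 = 0.00227684
  w_III·p_III = 0.40 × 0.00287791 = 0.00115116
Denominator: 0.000100787 + 0.00227684 + 0.00115116 = 0.00352879
Responsibility of Population II: 0.00227684 / 0.00352879 ≈ 0.645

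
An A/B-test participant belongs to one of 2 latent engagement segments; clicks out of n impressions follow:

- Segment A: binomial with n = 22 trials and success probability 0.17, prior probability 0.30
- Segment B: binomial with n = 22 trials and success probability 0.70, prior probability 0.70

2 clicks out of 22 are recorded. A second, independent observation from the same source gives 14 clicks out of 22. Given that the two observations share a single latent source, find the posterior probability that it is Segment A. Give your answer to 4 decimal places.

0.9933

The responsibility of component k is P(Z=k) f_k(x) divided by Σ_j P(Z=j) f_j(x).
Since both observations come from the same component, the likelihood for component k is f_k(x₁)·f_k(x₂).
  L_A = [C(22,2)·0.17^2·0.83^20 = 231·0.0289·0.0240748 = 0.160721] × [1.21268e-06] = 1.94903e-07
  L_B = [C(22,2)·0.70^2·0.30^20 = 231·0.49·3.48678e-11 = 3.94669e-09] × [0.142292] = 5.61582e-10
Prior × likelihood for each component:
  P(Z=A)·L_A = 0.30 × 1.94903e-07 = 5.8471e-08
  P(Z=B)·L_B = 0.70 × 5.61582e-10 = 3.93108e-10
Sum: 5.8471e-08 + 3.93108e-10 = 5.88641e-08
Responsibility of Segment A: 5.8471e-08 / 5.88641e-08 ≈ 0.9933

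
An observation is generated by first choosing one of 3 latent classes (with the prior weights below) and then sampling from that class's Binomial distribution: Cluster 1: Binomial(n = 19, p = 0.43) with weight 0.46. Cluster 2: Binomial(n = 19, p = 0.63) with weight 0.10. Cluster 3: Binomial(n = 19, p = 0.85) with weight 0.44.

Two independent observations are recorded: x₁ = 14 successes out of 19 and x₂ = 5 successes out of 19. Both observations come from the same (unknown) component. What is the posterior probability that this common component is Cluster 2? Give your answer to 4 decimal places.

P(component k | x) = w_k·f_k(x) / marginal(x), where marginal(x) = Σ_j w_j·f_j(x).
Since both observations come from the same component, the likelihood for component k is f_k(x₁)·f_k(x₂).
  p_1 = [0.00516937] × [0.0653274] = 0.000337701
  p_2 = [0.125107] × [0.00104] = 0.000130111
  p_3 = [0.0907457] × [1.50618e-08] = 1.3668e-09
Unnormalised posteriors:
  w_1·p_1 = 0.46 × 0.000337701 = 0.000155343
  w_2·p_2 = 0.10 × 0.000130111 = 1.30111e-05
  w_3·p_3 = 0.44 × 1.3668e-09 = 6.0139e-10
Sum: 0.000155343 + 1.30111e-05 + 6.0139e-10 = 0.000168354
Responsibility of Cluster 2: 1.30111e-05 / 0.000168354 ≈ 0.0773

0.0773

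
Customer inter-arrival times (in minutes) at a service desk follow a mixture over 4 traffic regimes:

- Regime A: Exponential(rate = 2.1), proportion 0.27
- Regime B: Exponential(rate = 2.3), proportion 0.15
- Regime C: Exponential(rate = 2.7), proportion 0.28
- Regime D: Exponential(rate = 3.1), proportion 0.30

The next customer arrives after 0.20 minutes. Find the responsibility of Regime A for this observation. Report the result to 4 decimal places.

0.2433

P(component k | x) = π_k·f_k(x) / marginal(x), where marginal(x) = Σ_j π_j·f_j(x).
Exponential densities:
  p_A = 2.1·e^(−2.1·0.20) = 2.1·e^(−0.4200) = 1.3798
  p_B = 2.3·e^(−2.3·0.20) = 2.3·e^(−0.4600) = 1.45195
  p_C = 2.7·e^(−2.7·0.20) = 2.7·e^(−0.5400) = 1.57342
  p_D = 3.1·e^(−3.1·0.20) = 3.1·e^(−0.6200) = 1.66763
Unnormalised posteriors:
  π_A·p_A = 0.27 × 1.3798 = 0.372546
  π_B·p_B = 0.15 × 1.45195 = 0.217793
  π_C·p_C = 0.28 × 1.57342 = 0.440558
  π_D·p_D = 0.30 × 1.66763 = 0.500288
Marginal: 0.372546 + 0.217793 + 0.440558 + 0.500288 = 1.53118
Responsibility of Regime A: 0.372546 / 1.53118 ≈ 0.2433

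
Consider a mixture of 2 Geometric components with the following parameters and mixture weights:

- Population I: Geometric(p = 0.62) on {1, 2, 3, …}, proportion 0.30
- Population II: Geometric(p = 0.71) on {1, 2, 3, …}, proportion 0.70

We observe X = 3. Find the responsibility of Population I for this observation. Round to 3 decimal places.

Posterior ∝ prior × likelihood, so P(k | x) ∝ w_k f_k(x); normalise over all components.
Evaluate each component's likelihood at the observed value:
  L_I = 0.62·(1−0.62)^2 = 0.62·0.1444 = 0.089528
  L_II = 0.71·(1−0.71)^2 = 0.71·0.0841 = 0.059711
Prior × likelihood for each component:
  w_I·L_I = 0.30 × 0.089528 = 0.0268584
  w_II·L_II = 0.70 × 0.059711 = 0.0417977
Marginal: 0.0268584 + 0.0417977 = 0.0686561
P(Population I | the observation) = 0.0268584 / 0.0686561 ≈ 0.391

0.391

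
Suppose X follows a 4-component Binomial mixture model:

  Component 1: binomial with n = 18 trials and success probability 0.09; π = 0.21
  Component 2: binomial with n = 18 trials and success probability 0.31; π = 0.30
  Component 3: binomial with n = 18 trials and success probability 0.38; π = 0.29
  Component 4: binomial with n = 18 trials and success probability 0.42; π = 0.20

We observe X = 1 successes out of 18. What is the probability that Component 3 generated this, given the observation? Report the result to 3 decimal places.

0.008

Posterior ∝ prior × likelihood, so P(k | x) ∝ π_k f_k(x); normalise over all components.
Binomial probabilities:
  p_1 = 0.326001
  p_2 = 0.0101641
  p_3 = 0.00202169
  p_4 = 0.000719114
Weight by the priors:
  π_1·p_1 = 0.21 × 0.326001 = 0.0684602
  π_2·p_2 = 0.30 × 0.0101641 = 0.00304923
  π_3·p_3 = 0.29 × 0.00202169 = 0.00058629
  π_4·p_4 = 0.20 × 0.000719114 = 0.000143823
Denominator: 0.0684602 + 0.00304923 + 0.00058629 + 0.000143823 = 0.0722395
So the posterior for Component 3 is 0.00058629 / 0.0722395 ≈ 0.008.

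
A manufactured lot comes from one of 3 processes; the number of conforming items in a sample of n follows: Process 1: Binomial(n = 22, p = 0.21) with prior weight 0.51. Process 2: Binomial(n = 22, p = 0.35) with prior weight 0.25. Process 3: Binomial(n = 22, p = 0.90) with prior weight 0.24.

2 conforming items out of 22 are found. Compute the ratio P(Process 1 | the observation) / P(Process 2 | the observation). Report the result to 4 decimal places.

Since P(k|x) ∝ P(Z=k) f_k(x), the posterior odds are P(Z=i) f_i(x) / (P(Z=j) f_j(x)).
Component likelihoods at x = 2 conforming items out of 22:
  p_1 = C(22,2)·0.21^2·0.79^20 = 231·0.0441·0.00896483 = 0.0913256
  p_2 = C(22,2)·0.35^2·0.65^20 = 231·0.1225·0.000181245 = 0.00512879
  p_3 = C(22,2)·0.90^2·0.10^20 = 231·0.81·1e-20 = 1.8711e-18
Odds = (0.51/0.25) × (0.0913256/0.00512879) = 2.04 × 17.8064 ≈ 36.3251

36.3251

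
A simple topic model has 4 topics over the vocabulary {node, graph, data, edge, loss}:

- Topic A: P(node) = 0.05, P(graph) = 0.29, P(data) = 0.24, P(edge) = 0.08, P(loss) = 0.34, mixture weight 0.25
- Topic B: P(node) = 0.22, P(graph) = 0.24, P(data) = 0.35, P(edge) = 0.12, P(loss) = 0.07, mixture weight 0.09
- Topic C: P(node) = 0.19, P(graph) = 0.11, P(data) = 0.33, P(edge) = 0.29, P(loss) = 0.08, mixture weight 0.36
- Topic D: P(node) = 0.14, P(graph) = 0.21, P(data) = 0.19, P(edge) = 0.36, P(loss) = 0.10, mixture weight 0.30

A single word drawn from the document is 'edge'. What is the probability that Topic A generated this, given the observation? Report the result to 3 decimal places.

The responsibility of component k is P(Z=k) f_k(x) divided by Σ_j P(Z=j) f_j(x).
Component likelihoods at x = 'edge':
  L_A = P(edge | comp) = 0.08
  L_B = P(edge | comp) = 0.12
  L_C = P(edge | comp) = 0.29
  L_D = P(edge | comp) = 0.36
Multiply by the mixture weights:
  P(Z=A)·L_A = 0.25 × 0.08 = 0.02
  P(Z=B)·L_B = 0.09 × 0.12 = 0.0108
  P(Z=C)·L_C = 0.36 × 0.29 = 0.1044
  P(Z=D)·L_D = 0.30 × 0.36 = 0.108
Marginal: 0.02 + 0.0108 + 0.1044 + 0.108 = 0.2432
P(Topic A | 'edge') = 0.02 / 0.2432 ≈ 0.082

0.082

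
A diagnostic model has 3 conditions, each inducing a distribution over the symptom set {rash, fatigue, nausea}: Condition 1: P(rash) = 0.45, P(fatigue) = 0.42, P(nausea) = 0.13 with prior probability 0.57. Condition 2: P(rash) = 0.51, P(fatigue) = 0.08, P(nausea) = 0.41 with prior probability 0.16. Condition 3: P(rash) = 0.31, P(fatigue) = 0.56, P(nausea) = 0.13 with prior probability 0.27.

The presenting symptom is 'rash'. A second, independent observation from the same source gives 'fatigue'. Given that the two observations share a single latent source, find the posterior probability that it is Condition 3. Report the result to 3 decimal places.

Apply Bayes' rule: the posterior for each component is proportional to its prior times its likelihood at x.
Since both observations come from the same component, the likelihood for component k is f_k(x₁)·f_k(x₂).
  L_1 = [0.45] × [0.42] = 0.189
  L_2 = [0.51] × [0.08] = 0.0408
  L_3 = [0.31] × [0.56] = 0.1736
Weight by the priors:
  w_1·L_1 = 0.57 × 0.189 = 0.10773
  w_2·L_2 = 0.16 × 0.0408 = 0.006528
  w_3·L_3 = 0.27 × 0.1736 = 0.046872
Normaliser: 0.10773 + 0.006528 + 0.046872 = 0.16113
Responsibility of Condition 3: 0.046872 / 0.16113 ≈ 0.291

0.291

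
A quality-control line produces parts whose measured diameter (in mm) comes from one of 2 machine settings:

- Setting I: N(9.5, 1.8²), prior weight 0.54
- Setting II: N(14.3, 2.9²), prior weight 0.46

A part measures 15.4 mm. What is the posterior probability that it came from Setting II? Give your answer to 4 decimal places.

P(component k | x) = π_k·f_k(x) / marginal(x), where marginal(x) = Σ_j π_j·f_j(x).
Normal densities:
  f_I = 0.00102954
  f_II = 0.128018
Multiply by the mixture weights:
  π_I·f_I = 0.54 × 0.00102954 = 0.000555954
  π_II·f_II = 0.46 × 0.128018 = 0.0588881
Denominator: 0.000555954 + 0.0588881 = 0.0594441
Responsibility of Setting II: 0.0588881 / 0.0594441 ≈ 0.9906

0.9906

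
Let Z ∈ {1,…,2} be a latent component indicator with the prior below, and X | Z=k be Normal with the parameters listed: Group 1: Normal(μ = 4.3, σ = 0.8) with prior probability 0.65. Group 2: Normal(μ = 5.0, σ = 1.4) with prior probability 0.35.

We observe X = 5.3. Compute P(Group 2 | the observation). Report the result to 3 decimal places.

The responsibility of component k is π_k f_k(x) divided by Σ_j π_j f_j(x).
Component likelihoods at x = 5.3:
  f_1 = (1/(0.8·√(2π)))·exp(−(5.3−4.3)²/(2·0.8²)) = 0.498678·exp(-0.78125) = 0.228311
  f_2 = (1/(1.4·√(2π)))·exp(−(5.3−5.0)²/(2·1.4²)) = 0.284959·exp(-0.02296) = 0.278491
Unnormalised posteriors:
  π_1·f_1 = 0.65 × 0.228311 = 0.148402
  π_2·f_2 = 0.35 × 0.278491 = 0.0974718
Marginal: 0.148402 + 0.0974718 = 0.245874
So the posterior for Group 2 is 0.0974718 / 0.245874 ≈ 0.396.

0.396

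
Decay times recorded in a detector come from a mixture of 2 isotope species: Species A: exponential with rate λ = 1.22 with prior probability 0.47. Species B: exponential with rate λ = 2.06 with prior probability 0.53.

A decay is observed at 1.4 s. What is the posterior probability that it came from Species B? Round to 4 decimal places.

0.3701

Apply Bayes' rule: the posterior for each component is proportional to its prior times its likelihood at x.
Exponential densities:
  p_A = 1.22·e^(−1.22·1.4) = 1.22·e^(−1.7080) = 0.221098
  p_B = 2.06·e^(−2.06·1.4) = 2.06·e^(−2.8840) = 0.115176
Prior × likelihood for each component:
  π_A·p_A = 0.47 × 0.221098 = 0.103916
  π_B·p_B = 0.53 × 0.115176 = 0.0610433
Sum: 0.103916 + 0.0610433 = 0.164959
P(Species B | 1.4 s) ≈ 0.3701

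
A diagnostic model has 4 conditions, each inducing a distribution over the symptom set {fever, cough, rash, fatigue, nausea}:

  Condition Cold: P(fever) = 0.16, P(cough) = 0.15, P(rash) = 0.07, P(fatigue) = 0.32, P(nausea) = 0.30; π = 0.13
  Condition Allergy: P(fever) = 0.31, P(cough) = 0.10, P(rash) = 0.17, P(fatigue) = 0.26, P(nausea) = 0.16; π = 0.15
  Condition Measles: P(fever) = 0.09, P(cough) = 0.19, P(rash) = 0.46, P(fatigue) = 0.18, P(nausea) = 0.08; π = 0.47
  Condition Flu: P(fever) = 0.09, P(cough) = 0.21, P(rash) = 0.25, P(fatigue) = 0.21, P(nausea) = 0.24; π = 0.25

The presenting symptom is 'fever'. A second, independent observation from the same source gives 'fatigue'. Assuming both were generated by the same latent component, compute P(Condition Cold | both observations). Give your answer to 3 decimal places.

0.214

Posterior ∝ prior × likelihood, so P(k | x) ∝ π_k f_k(x); normalise over all components.
Since both observations come from the same component, the likelihood for component k is f_k(x₁)·f_k(x₂).
  p_Cold = [0.16] × [0.32] = 0.0512
  p_Allergy = [0.31] × [0.26] = 0.0806
  p_Measles = [0.09] × [0.18] = 0.0162
  p_Flu = [0.09] × [0.21] = 0.0189
Unnormalised posteriors:
  π_Cold·p_Cold = 0.13 × 0.0512 = 0.006656
  π_Allergy·p_Allergy = 0.15 × 0.0806 = 0.01209
  π_Measles·p_Measles = 0.47 × 0.0162 = 0.007614
  π_Flu·p_Flu = 0.25 × 0.0189 = 0.004725
Denominator: 0.006656 + 0.01209 + 0.007614 + 0.004725 = 0.031085
Responsibility of Condition Cold: 0.006656 / 0.031085 ≈ 0.214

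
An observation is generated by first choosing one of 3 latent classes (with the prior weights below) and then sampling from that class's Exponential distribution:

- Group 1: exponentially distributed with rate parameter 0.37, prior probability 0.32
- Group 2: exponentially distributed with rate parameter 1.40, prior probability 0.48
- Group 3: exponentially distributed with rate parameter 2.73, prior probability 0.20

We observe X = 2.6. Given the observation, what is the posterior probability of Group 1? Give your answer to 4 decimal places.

P(component k | x) = π_k·f_k(x) / marginal(x), where marginal(x) = Σ_j π_j·f_j(x).
Exponential densities:
  f_1 = 0.141387
  f_2 = 0.0367533
  f_3 = 0.00225705
Multiply by the mixture weights:
  π_1·f_1 = 0.32 × 0.141387 = 0.0452439
  π_2·f_2 = 0.48 × 0.0367533 = 0.0176416
  π_3·f_3 = 0.20 × 0.00225705 = 0.000451409
Denominator: 0.0452439 + 0.0176416 + 0.000451409 = 0.0633369
So the posterior for Group 1 is 0.0452439 / 0.0633369 ≈ 0.7143.

0.7143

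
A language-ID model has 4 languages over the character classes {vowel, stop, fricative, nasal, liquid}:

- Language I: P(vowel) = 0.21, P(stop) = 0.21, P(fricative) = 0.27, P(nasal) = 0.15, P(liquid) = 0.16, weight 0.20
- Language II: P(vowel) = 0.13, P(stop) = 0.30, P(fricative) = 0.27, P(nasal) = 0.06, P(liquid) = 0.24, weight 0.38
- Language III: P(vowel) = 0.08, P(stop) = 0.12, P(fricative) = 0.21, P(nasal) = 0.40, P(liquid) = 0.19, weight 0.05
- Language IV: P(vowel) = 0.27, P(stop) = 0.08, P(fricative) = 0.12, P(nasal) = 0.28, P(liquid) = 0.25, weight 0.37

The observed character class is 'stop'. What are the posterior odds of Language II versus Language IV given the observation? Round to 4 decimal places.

3.8514

Posterior odds = (π_i f_i(x)) / (π_j f_j(x)); the normalising sum cancels.
Categorical probabilities:
  p_I = P(stop | comp) = 0.21
  p_II = P(stop | comp) = 0.30
  p_III = P(stop | comp) = 0.12
  p_IV = P(stop | comp) = 0.08
Odds = (0.38/0.37) × (0.3/0.08) = 1.02703 × 3.75 ≈ 3.8514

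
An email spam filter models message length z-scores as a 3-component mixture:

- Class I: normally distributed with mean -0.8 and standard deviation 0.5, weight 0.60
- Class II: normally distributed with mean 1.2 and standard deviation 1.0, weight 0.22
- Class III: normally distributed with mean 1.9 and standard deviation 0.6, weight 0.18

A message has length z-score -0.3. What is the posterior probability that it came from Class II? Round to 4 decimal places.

0.0893

By Bayes' theorem, P(k | x) = π_k f_k(x) / Σ_j π_j f_j(x).
Evaluate each component's likelihood at the observed value:
  f_I = (1/(0.5·√(2π)))·exp(−(-0.3−-0.8)²/(2·0.5²)) = 0.797885·exp(-0.50000) = 0.483941
  f_II = (1/(1.0·√(2π)))·exp(−(-0.3−1.2)²/(2·1.0²)) = 0.398942·exp(-1.12500) = 0.129518
  f_III = (1/(0.6·√(2π)))·exp(−(-0.3−1.9)²/(2·0.6²)) = 0.664904·exp(-6.72222) = 0.000800451
Prior × likelihood for each component:
  π_I·f_I = 0.60 × 0.483941 = 0.290365
  π_II·f_II = 0.22 × 0.129518 = 0.0284939
  π_III·f_III = 0.18 × 0.000800451 = 0.000144081
Evidence: 0.290365 + 0.0284939 + 0.000144081 = 0.319003
P(Class II | data) = 0.0284939 / 0.319003 ≈ 0.0893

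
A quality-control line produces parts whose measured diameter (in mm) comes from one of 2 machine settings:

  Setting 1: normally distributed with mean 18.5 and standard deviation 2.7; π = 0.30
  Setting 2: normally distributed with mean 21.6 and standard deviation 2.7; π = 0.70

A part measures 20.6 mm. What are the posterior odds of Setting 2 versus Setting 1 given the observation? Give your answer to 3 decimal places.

2.948

Since P(k|x) ∝ P(Z=k) f_k(x), the posterior odds are P(Z=i) f_i(x) / (P(Z=j) f_j(x)).
Evaluate each component's likelihood at the observed value:
  p_1 = (1/(2.7·√(2π)))·exp(−(20.6−18.5)²/(2·2.7²)) = 0.147756·exp(-0.30247) = 0.109191
  p_2 = (1/(2.7·√(2π)))·exp(−(20.6−21.6)²/(2·2.7²)) = 0.147756·exp(-0.06859) = 0.137962
Odds = (0.70/0.30) × (0.137962/0.109191) = 2.33333 × 1.2635 ≈ 2.948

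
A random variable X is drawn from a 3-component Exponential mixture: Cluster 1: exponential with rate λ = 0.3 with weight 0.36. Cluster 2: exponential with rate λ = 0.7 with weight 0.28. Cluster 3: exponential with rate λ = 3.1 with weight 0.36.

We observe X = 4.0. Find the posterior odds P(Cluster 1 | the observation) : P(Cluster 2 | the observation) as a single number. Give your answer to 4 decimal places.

2.7292

The posterior odds equal the prior odds times the likelihood ratio: (P(Z=i)/P(Z=j))·(f_i(x)/f_j(x)).
Component likelihoods at x = 4.0:
  p_1 = 0.3·e^(−0.3·4.0) = 0.3·e^(−1.2000) = 0.0903583
  p_2 = 0.7·e^(−0.7·4.0) = 0.7·e^(−2.8000) = 0.042567
  p_3 = 3.1·e^(−3.1·4.0) = 3.1·e^(−12.4000) = 1.27676e-05
0.032529 / 0.0119188 ≈ 2.7292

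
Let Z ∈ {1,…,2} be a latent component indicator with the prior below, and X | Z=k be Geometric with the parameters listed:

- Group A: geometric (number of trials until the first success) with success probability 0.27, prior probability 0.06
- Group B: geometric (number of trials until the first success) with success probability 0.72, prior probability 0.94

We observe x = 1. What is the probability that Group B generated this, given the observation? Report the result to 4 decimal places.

0.9766

Apply Bayes' rule: the posterior for each component is proportional to its prior times its likelihood at x.
Evaluate each component's likelihood at the observed value:
  L_A = 0.27·(1−0.27)^0 = 0.27·1 = 0.27
  L_B = 0.72·(1−0.72)^0 = 0.72·1 = 0.72
Multiply by the mixture weights:
  w_A·L_A = 0.06 × 0.27 = 0.0162
  w_B·L_B = 0.94 × 0.72 = 0.6768
Denominator: 0.0162 + 0.6768 = 0.693
P(Group B | 1) = 0.6768 / 0.693 ≈ 0.9766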